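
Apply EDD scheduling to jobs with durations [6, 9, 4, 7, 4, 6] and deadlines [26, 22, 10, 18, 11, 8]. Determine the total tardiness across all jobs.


Sort by due date (EDD order): [(6, 8), (4, 10), (4, 11), (7, 18), (9, 22), (6, 26)]
Compute completion times and tardiness:
  Job 1: p=6, d=8, C=6, tardiness=max(0,6-8)=0
  Job 2: p=4, d=10, C=10, tardiness=max(0,10-10)=0
  Job 3: p=4, d=11, C=14, tardiness=max(0,14-11)=3
  Job 4: p=7, d=18, C=21, tardiness=max(0,21-18)=3
  Job 5: p=9, d=22, C=30, tardiness=max(0,30-22)=8
  Job 6: p=6, d=26, C=36, tardiness=max(0,36-26)=10
Total tardiness = 24

24


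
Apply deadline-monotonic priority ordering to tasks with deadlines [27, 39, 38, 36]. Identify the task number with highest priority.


Sort tasks by relative deadline (ascending):
  Task 1: deadline = 27
  Task 4: deadline = 36
  Task 3: deadline = 38
  Task 2: deadline = 39
Priority order (highest first): [1, 4, 3, 2]
Highest priority task = 1

1


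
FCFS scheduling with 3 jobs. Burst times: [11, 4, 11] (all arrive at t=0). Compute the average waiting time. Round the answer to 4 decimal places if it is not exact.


FCFS order (as given): [11, 4, 11]
Waiting times:
  Job 1: wait = 0
  Job 2: wait = 11
  Job 3: wait = 15
Sum of waiting times = 26
Average waiting time = 26/3 = 8.6667

8.6667


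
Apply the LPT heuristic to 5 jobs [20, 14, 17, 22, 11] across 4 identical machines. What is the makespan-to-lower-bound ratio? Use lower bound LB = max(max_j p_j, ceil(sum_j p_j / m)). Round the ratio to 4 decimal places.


LPT order: [22, 20, 17, 14, 11]
Machine loads after assignment: [22, 20, 17, 25]
LPT makespan = 25
Lower bound = max(max_job, ceil(total/4)) = max(22, 21) = 22
Ratio = 25 / 22 = 1.1364

1.1364


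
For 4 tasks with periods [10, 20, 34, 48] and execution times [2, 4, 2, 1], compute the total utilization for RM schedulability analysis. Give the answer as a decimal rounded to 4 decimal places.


Compute individual utilizations (exact fractions):
  Task 1: C/T = 2/10 = 1/5 (approx. 0.2)
  Task 2: C/T = 4/20 = 1/5 (approx. 0.2)
  Task 3: C/T = 2/34 = 1/17 (approx. 0.0588)
  Task 4: C/T = 1/48 (approx. 0.0208)
Total utilization U = 1/5 + 1/5 + 1/17 + 1/48 = 1957/4080
Rounded to 4 decimal places: U = 0.4797
RM (Liu & Layland) bound for 4 tasks = 0.756828; compare with U = 1957/4080 (approx. 0.479657)
U <= bound, so schedulable by RM sufficient condition.

0.4797


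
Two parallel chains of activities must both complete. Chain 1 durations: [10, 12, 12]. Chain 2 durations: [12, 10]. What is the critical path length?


Path A total = 10 + 12 + 12 = 34
Path B total = 12 + 10 = 22
Critical path = longest path = max(34, 22) = 34

34


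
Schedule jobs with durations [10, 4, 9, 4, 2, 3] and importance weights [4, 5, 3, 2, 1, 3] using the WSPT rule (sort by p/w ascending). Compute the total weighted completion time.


Compute p/w ratios and sort ascending (WSPT): [(4, 5), (3, 3), (4, 2), (2, 1), (10, 4), (9, 3)]
Compute weighted completion times:
  Job (p=4,w=5): C=4, w*C=5*4=20
  Job (p=3,w=3): C=7, w*C=3*7=21
  Job (p=4,w=2): C=11, w*C=2*11=22
  Job (p=2,w=1): C=13, w*C=1*13=13
  Job (p=10,w=4): C=23, w*C=4*23=92
  Job (p=9,w=3): C=32, w*C=3*32=96
Total weighted completion time = 264

264


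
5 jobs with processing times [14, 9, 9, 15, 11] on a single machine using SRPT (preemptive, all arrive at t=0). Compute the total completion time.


Since all jobs arrive at t=0, SRPT equals SPT ordering.
SPT order: [9, 9, 11, 14, 15]
Completion times:
  Job 1: p=9, C=9
  Job 2: p=9, C=18
  Job 3: p=11, C=29
  Job 4: p=14, C=43
  Job 5: p=15, C=58
Total completion time = 9 + 18 + 29 + 43 + 58 = 157

157


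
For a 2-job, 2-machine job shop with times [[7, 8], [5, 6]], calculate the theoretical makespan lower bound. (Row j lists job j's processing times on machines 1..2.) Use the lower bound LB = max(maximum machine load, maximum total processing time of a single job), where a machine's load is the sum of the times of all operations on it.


Machine loads:
  Machine 1: 7 + 5 = 12
  Machine 2: 8 + 6 = 14
Max machine load = 14
Job totals:
  Job 1: 15
  Job 2: 11
Max job total = 15
Lower bound = max(14, 15) = 15

15


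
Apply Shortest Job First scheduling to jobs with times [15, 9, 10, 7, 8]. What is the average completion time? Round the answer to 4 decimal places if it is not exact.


SJF order (ascending): [7, 8, 9, 10, 15]
Completion times:
  Job 1: burst=7, C=7
  Job 2: burst=8, C=15
  Job 3: burst=9, C=24
  Job 4: burst=10, C=34
  Job 5: burst=15, C=49
Average completion = 129/5 = 25.8

25.8


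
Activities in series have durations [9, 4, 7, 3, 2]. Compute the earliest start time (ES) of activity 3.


Activity 3 starts after activities 1 through 2 complete.
Predecessor durations: [9, 4]
ES = 9 + 4 = 13

13


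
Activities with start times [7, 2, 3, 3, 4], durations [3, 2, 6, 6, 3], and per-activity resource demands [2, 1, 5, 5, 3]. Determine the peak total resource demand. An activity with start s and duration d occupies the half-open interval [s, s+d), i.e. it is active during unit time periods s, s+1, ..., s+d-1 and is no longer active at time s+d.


Each activity i is active on [start_i, start_i + duration_i).
Compute total resource usage per time slot:
  t=0: active resources = [], total = 0
  t=1: active resources = [], total = 0
  t=2: active resources = [1], total = 1
  t=3: active resources = [1, 5, 5], total = 11
  t=4: active resources = [5, 5, 3], total = 13
  t=5: active resources = [5, 5, 3], total = 13
  t=6: active resources = [5, 5, 3], total = 13
  t=7: active resources = [2, 5, 5], total = 12
  t=8: active resources = [2, 5, 5], total = 12
  t=9: active resources = [2], total = 2
Peak resource demand = 13

13


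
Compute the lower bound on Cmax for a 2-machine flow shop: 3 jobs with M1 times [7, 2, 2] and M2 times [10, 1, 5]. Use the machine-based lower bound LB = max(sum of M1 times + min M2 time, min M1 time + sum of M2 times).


LB1 = sum(M1 times) + min(M2 times) = 11 + 1 = 12
LB2 = min(M1 times) + sum(M2 times) = 2 + 16 = 18
Lower bound = max(LB1, LB2) = max(12, 18) = 18

18


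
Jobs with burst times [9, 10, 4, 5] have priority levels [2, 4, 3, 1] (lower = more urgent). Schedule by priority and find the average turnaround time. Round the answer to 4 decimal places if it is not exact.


Sort by priority (ascending = highest first):
Order: [(1, 5), (2, 9), (3, 4), (4, 10)]
Completion times:
  Priority 1, burst=5, C=5
  Priority 2, burst=9, C=14
  Priority 3, burst=4, C=18
  Priority 4, burst=10, C=28
Average turnaround = 65/4 = 16.25

16.25


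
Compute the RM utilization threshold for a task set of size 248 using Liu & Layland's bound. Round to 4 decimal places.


Compute 2^(1/248) = 1.0027988578
Subtract 1: 1.0027988578 - 1 = 0.0027988578
Multiply by n: 248 * 0.0027988578 = 0.6941167344
Round to 4 dp: 0.6941

0.6941


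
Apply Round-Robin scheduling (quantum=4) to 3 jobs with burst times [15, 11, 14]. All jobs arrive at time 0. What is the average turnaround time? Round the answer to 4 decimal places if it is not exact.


Time quantum = 4
Execution trace:
  J1 runs 4 units, time = 4
  J2 runs 4 units, time = 8
  J3 runs 4 units, time = 12
  J1 runs 4 units, time = 16
  J2 runs 4 units, time = 20
  J3 runs 4 units, time = 24
  J1 runs 4 units, time = 28
  J2 runs 3 units, time = 31
  J3 runs 4 units, time = 35
  J1 runs 3 units, time = 38
  J3 runs 2 units, time = 40
Finish times: [38, 31, 40]
Average turnaround = 109/3 = 36.3333

36.3333


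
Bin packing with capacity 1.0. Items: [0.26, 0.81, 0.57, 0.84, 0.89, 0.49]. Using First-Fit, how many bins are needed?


Place items sequentially using First-Fit:
  Item 0.26 -> new Bin 1
  Item 0.81 -> new Bin 2
  Item 0.57 -> Bin 1 (now 0.83)
  Item 0.84 -> new Bin 3
  Item 0.89 -> new Bin 4
  Item 0.49 -> new Bin 5
Total bins used = 5

5


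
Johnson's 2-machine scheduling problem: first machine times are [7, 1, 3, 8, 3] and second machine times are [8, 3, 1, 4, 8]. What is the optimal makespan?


Apply Johnson's rule:
  Group 1 (a <= b): [(2, 1, 3), (5, 3, 8), (1, 7, 8)]
  Group 2 (a > b): [(4, 8, 4), (3, 3, 1)]
Optimal job order: [2, 5, 1, 4, 3]
Schedule:
  Job 2: M1 done at 1, M2 done at 4
  Job 5: M1 done at 4, M2 done at 12
  Job 1: M1 done at 11, M2 done at 20
  Job 4: M1 done at 19, M2 done at 24
  Job 3: M1 done at 22, M2 done at 25
Makespan = 25

25


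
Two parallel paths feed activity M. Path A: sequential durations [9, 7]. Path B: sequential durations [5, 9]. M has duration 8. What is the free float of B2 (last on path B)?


ES(B2) = sum of predecessors on chain B = 5
EF(B2) = ES + duration = 5 + 9 = 14
Successor of B2 is M. ES(M) = max(sum(A), sum(B)) = max(16, 14) = 16
Free float = ES(successor) - EF(current) = 16 - 14 = 2

2


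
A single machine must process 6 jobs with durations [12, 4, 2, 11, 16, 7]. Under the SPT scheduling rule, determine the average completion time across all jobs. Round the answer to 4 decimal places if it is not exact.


Sort jobs by processing time (SPT order): [2, 4, 7, 11, 12, 16]
Compute completion times sequentially:
  Job 1: processing = 2, completes at 2
  Job 2: processing = 4, completes at 6
  Job 3: processing = 7, completes at 13
  Job 4: processing = 11, completes at 24
  Job 5: processing = 12, completes at 36
  Job 6: processing = 16, completes at 52
Sum of completion times = 133
Average completion time = 133/6 = 22.1667

22.1667


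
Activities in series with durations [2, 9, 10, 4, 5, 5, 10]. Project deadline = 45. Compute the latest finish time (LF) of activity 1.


LF(activity 1) = deadline - sum of successor durations
Successors: activities 2 through 7 with durations [9, 10, 4, 5, 5, 10]
Sum of successor durations = 43
LF = 45 - 43 = 2

2


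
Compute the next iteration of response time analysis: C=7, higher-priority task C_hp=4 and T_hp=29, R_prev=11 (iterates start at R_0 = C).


R_next = C + ceil(R_prev / T_hp) * C_hp
ceil(11 / 29) = ceil(0.3793) = 1
Interference = 1 * 4 = 4
R_next = 7 + 4 = 11
R_next = R_prev, so the iteration has converged (response time = 11).

11


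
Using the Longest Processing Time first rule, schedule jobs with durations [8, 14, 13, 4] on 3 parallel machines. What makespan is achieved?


Sort jobs in decreasing order (LPT): [14, 13, 8, 4]
Assign each job to the least loaded machine:
  Machine 1: jobs [14], load = 14
  Machine 2: jobs [13], load = 13
  Machine 3: jobs [8, 4], load = 12
Makespan = max load = 14

14


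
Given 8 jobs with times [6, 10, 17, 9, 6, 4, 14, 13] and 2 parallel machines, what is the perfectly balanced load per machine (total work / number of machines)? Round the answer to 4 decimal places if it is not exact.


Total processing time = 6 + 10 + 17 + 9 + 6 + 4 + 14 + 13 = 79
Number of machines = 2
Ideal balanced load = 79 / 2 = 39.5

39.5


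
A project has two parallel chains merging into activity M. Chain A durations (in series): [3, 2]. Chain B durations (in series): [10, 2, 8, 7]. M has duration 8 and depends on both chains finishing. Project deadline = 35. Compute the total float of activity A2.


Forward pass: ES(A2) = sum of predecessors on chain A = 3
EF = ES + duration = 3 + 2 = 5
Backward pass: LF(M) = deadline = 35; LS(M) = 35 - 8 = 27
LF(A2) = LS(M) - sum(successors on chain A) = 27 - 0 = 27
LS = LF - duration = 27 - 2 = 25
Total float = LS - ES = 25 - 3 = 22

22


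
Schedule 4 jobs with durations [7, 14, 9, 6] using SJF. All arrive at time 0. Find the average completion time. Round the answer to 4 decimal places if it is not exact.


SJF order (ascending): [6, 7, 9, 14]
Completion times:
  Job 1: burst=6, C=6
  Job 2: burst=7, C=13
  Job 3: burst=9, C=22
  Job 4: burst=14, C=36
Average completion = 77/4 = 19.25

19.25


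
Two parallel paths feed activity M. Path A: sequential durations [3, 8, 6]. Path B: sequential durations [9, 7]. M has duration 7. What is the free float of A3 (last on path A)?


ES(A3) = sum of predecessors on chain A = 11
EF(A3) = ES + duration = 11 + 6 = 17
Successor of A3 is M. ES(M) = max(sum(A), sum(B)) = max(17, 16) = 17
Free float = ES(successor) - EF(current) = 17 - 17 = 0

0


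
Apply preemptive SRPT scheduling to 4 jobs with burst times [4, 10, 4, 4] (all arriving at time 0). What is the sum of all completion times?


Since all jobs arrive at t=0, SRPT equals SPT ordering.
SPT order: [4, 4, 4, 10]
Completion times:
  Job 1: p=4, C=4
  Job 2: p=4, C=8
  Job 3: p=4, C=12
  Job 4: p=10, C=22
Total completion time = 4 + 8 + 12 + 22 = 46

46


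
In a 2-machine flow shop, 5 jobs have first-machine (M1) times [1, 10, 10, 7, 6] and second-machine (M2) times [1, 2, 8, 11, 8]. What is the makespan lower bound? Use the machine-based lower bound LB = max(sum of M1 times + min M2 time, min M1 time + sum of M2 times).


LB1 = sum(M1 times) + min(M2 times) = 34 + 1 = 35
LB2 = min(M1 times) + sum(M2 times) = 1 + 30 = 31
Lower bound = max(LB1, LB2) = max(35, 31) = 35

35


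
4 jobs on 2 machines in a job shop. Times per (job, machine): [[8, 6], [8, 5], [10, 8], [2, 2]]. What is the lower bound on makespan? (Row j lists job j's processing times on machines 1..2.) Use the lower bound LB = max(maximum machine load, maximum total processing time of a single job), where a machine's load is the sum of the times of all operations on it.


Machine loads:
  Machine 1: 8 + 8 + 10 + 2 = 28
  Machine 2: 6 + 5 + 8 + 2 = 21
Max machine load = 28
Job totals:
  Job 1: 14
  Job 2: 13
  Job 3: 18
  Job 4: 4
Max job total = 18
Lower bound = max(28, 18) = 28

28


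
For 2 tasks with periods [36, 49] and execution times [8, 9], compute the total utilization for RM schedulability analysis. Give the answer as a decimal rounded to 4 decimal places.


Compute individual utilizations (exact fractions):
  Task 1: C/T = 8/36 = 2/9 (approx. 0.2222)
  Task 2: C/T = 9/49 (approx. 0.1837)
Total utilization U = 2/9 + 9/49 = 179/441
Rounded to 4 decimal places: U = 0.4059
RM (Liu & Layland) bound for 2 tasks = 0.828427; compare with U = 179/441 (approx. 0.405896)
U <= bound, so schedulable by RM sufficient condition.

0.4059


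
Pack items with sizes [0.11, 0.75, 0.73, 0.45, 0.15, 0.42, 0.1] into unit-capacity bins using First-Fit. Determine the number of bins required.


Place items sequentially using First-Fit:
  Item 0.11 -> new Bin 1
  Item 0.75 -> Bin 1 (now 0.86)
  Item 0.73 -> new Bin 2
  Item 0.45 -> new Bin 3
  Item 0.15 -> Bin 2 (now 0.88)
  Item 0.42 -> Bin 3 (now 0.87)
  Item 0.1 -> Bin 1 (now 0.96)
Total bins used = 3

3


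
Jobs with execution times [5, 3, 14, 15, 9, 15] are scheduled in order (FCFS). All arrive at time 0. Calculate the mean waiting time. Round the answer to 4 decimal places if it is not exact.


FCFS order (as given): [5, 3, 14, 15, 9, 15]
Waiting times:
  Job 1: wait = 0
  Job 2: wait = 5
  Job 3: wait = 8
  Job 4: wait = 22
  Job 5: wait = 37
  Job 6: wait = 46
Sum of waiting times = 118
Average waiting time = 118/6 = 19.6667

19.6667


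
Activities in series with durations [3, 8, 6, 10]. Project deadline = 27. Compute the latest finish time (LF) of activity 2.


LF(activity 2) = deadline - sum of successor durations
Successors: activities 3 through 4 with durations [6, 10]
Sum of successor durations = 16
LF = 27 - 16 = 11

11


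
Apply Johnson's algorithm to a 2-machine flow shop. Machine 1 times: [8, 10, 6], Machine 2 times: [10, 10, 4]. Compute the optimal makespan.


Apply Johnson's rule:
  Group 1 (a <= b): [(1, 8, 10), (2, 10, 10)]
  Group 2 (a > b): [(3, 6, 4)]
Optimal job order: [1, 2, 3]
Schedule:
  Job 1: M1 done at 8, M2 done at 18
  Job 2: M1 done at 18, M2 done at 28
  Job 3: M1 done at 24, M2 done at 32
Makespan = 32

32


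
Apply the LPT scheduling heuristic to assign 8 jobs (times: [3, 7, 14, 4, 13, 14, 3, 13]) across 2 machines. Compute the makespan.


Sort jobs in decreasing order (LPT): [14, 14, 13, 13, 7, 4, 3, 3]
Assign each job to the least loaded machine:
  Machine 1: jobs [14, 13, 7, 3], load = 37
  Machine 2: jobs [14, 13, 4, 3], load = 34
Makespan = max load = 37

37


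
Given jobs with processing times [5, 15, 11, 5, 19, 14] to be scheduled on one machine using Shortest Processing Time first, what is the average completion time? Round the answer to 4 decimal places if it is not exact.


Sort jobs by processing time (SPT order): [5, 5, 11, 14, 15, 19]
Compute completion times sequentially:
  Job 1: processing = 5, completes at 5
  Job 2: processing = 5, completes at 10
  Job 3: processing = 11, completes at 21
  Job 4: processing = 14, completes at 35
  Job 5: processing = 15, completes at 50
  Job 6: processing = 19, completes at 69
Sum of completion times = 190
Average completion time = 190/6 = 31.6667

31.6667


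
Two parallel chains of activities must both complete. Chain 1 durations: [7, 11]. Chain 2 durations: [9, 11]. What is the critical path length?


Path A total = 7 + 11 = 18
Path B total = 9 + 11 = 20
Critical path = longest path = max(18, 20) = 20

20


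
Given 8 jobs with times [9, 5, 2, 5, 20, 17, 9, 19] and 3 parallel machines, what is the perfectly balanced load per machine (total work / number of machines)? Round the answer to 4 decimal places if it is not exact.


Total processing time = 9 + 5 + 2 + 5 + 20 + 17 + 9 + 19 = 86
Number of machines = 3
Ideal balanced load = 86 / 3 = 28.6667

28.6667


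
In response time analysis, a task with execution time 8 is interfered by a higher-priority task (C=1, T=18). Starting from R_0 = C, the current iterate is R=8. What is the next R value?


R_next = C + ceil(R_prev / T_hp) * C_hp
ceil(8 / 18) = ceil(0.4444) = 1
Interference = 1 * 1 = 1
R_next = 8 + 1 = 9

9


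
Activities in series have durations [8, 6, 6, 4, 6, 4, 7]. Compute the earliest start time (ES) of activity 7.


Activity 7 starts after activities 1 through 6 complete.
Predecessor durations: [8, 6, 6, 4, 6, 4]
ES = 8 + 6 + 6 + 4 + 6 + 4 = 34

34


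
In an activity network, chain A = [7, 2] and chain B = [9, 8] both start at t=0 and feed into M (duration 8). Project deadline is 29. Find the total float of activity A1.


Forward pass: ES(A1) = sum of predecessors on chain A = 0
EF = ES + duration = 0 + 7 = 7
Backward pass: LF(M) = deadline = 29; LS(M) = 29 - 8 = 21
LF(A1) = LS(M) - sum(successors on chain A) = 21 - 2 = 19
LS = LF - duration = 19 - 7 = 12
Total float = LS - ES = 12 - 0 = 12

12


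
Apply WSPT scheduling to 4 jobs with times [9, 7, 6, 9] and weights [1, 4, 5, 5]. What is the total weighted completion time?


Compute p/w ratios and sort ascending (WSPT): [(6, 5), (7, 4), (9, 5), (9, 1)]
Compute weighted completion times:
  Job (p=6,w=5): C=6, w*C=5*6=30
  Job (p=7,w=4): C=13, w*C=4*13=52
  Job (p=9,w=5): C=22, w*C=5*22=110
  Job (p=9,w=1): C=31, w*C=1*31=31
Total weighted completion time = 223

223


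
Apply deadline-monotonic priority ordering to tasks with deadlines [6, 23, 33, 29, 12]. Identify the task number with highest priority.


Sort tasks by relative deadline (ascending):
  Task 1: deadline = 6
  Task 5: deadline = 12
  Task 2: deadline = 23
  Task 4: deadline = 29
  Task 3: deadline = 33
Priority order (highest first): [1, 5, 2, 4, 3]
Highest priority task = 1

1


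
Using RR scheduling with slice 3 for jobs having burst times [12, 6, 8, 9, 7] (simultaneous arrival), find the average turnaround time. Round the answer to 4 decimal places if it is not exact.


Time quantum = 3
Execution trace:
  J1 runs 3 units, time = 3
  J2 runs 3 units, time = 6
  J3 runs 3 units, time = 9
  J4 runs 3 units, time = 12
  J5 runs 3 units, time = 15
  J1 runs 3 units, time = 18
  J2 runs 3 units, time = 21
  J3 runs 3 units, time = 24
  J4 runs 3 units, time = 27
  J5 runs 3 units, time = 30
  J1 runs 3 units, time = 33
  J3 runs 2 units, time = 35
  J4 runs 3 units, time = 38
  J5 runs 1 units, time = 39
  J1 runs 3 units, time = 42
Finish times: [42, 21, 35, 38, 39]
Average turnaround = 175/5 = 35.0

35.0


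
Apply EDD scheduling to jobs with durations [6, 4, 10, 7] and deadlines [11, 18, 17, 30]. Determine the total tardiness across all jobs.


Sort by due date (EDD order): [(6, 11), (10, 17), (4, 18), (7, 30)]
Compute completion times and tardiness:
  Job 1: p=6, d=11, C=6, tardiness=max(0,6-11)=0
  Job 2: p=10, d=17, C=16, tardiness=max(0,16-17)=0
  Job 3: p=4, d=18, C=20, tardiness=max(0,20-18)=2
  Job 4: p=7, d=30, C=27, tardiness=max(0,27-30)=0
Total tardiness = 2

2


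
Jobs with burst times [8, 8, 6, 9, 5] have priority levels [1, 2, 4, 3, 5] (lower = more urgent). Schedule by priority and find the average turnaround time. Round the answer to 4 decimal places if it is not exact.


Sort by priority (ascending = highest first):
Order: [(1, 8), (2, 8), (3, 9), (4, 6), (5, 5)]
Completion times:
  Priority 1, burst=8, C=8
  Priority 2, burst=8, C=16
  Priority 3, burst=9, C=25
  Priority 4, burst=6, C=31
  Priority 5, burst=5, C=36
Average turnaround = 116/5 = 23.2

23.2


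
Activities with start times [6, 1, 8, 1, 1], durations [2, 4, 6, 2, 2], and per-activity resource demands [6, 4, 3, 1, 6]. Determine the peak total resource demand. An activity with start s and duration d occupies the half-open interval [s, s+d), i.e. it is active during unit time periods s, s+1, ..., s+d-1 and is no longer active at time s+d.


Each activity i is active on [start_i, start_i + duration_i).
Compute total resource usage per time slot:
  t=0: active resources = [], total = 0
  t=1: active resources = [4, 1, 6], total = 11
  t=2: active resources = [4, 1, 6], total = 11
  t=3: active resources = [4], total = 4
  t=4: active resources = [4], total = 4
  t=5: active resources = [], total = 0
  t=6: active resources = [6], total = 6
  t=7: active resources = [6], total = 6
  t=8: active resources = [3], total = 3
  t=9: active resources = [3], total = 3
  t=10: active resources = [3], total = 3
  t=11: active resources = [3], total = 3
  t=12: active resources = [3], total = 3
  t=13: active resources = [3], total = 3
Peak resource demand = 11

11


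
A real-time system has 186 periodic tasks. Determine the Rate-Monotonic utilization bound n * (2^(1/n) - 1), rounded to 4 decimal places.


Compute 2^(1/186) = 1.0037335501
Subtract 1: 1.0037335501 - 1 = 0.0037335501
Multiply by n: 186 * 0.0037335501 = 0.6944403186
Round to 4 dp: 0.6944

0.6944


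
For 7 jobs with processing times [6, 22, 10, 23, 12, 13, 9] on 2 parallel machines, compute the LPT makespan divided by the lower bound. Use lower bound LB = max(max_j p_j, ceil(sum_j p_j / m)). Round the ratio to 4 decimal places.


LPT order: [23, 22, 13, 12, 10, 9, 6]
Machine loads after assignment: [45, 50]
LPT makespan = 50
Lower bound = max(max_job, ceil(total/2)) = max(23, 48) = 48
Ratio = 50 / 48 = 1.0417

1.0417


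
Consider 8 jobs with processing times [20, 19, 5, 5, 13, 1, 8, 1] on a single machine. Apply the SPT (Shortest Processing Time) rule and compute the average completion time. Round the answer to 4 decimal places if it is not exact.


Sort jobs by processing time (SPT order): [1, 1, 5, 5, 8, 13, 19, 20]
Compute completion times sequentially:
  Job 1: processing = 1, completes at 1
  Job 2: processing = 1, completes at 2
  Job 3: processing = 5, completes at 7
  Job 4: processing = 5, completes at 12
  Job 5: processing = 8, completes at 20
  Job 6: processing = 13, completes at 33
  Job 7: processing = 19, completes at 52
  Job 8: processing = 20, completes at 72
Sum of completion times = 199
Average completion time = 199/8 = 24.875

24.875


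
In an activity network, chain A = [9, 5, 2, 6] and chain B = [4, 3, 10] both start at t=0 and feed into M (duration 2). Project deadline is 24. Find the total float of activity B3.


Forward pass: ES(B3) = sum of predecessors on chain B = 7
EF = ES + duration = 7 + 10 = 17
Backward pass: LF(M) = deadline = 24; LS(M) = 24 - 2 = 22
LF(B3) = LS(M) - sum(successors on chain B) = 22 - 0 = 22
LS = LF - duration = 22 - 10 = 12
Total float = LS - ES = 12 - 7 = 5

5


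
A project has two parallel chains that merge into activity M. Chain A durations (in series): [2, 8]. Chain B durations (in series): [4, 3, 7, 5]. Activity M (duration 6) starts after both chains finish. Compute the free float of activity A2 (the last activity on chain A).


ES(A2) = sum of predecessors on chain A = 2
EF(A2) = ES + duration = 2 + 8 = 10
Successor of A2 is M. ES(M) = max(sum(A), sum(B)) = max(10, 19) = 19
Free float = ES(successor) - EF(current) = 19 - 10 = 9

9


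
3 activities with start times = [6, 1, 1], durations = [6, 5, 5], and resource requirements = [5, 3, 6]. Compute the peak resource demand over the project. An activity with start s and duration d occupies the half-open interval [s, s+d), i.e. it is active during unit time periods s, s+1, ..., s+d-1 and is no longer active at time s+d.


Each activity i is active on [start_i, start_i + duration_i).
Compute total resource usage per time slot:
  t=0: active resources = [], total = 0
  t=1: active resources = [3, 6], total = 9
  t=2: active resources = [3, 6], total = 9
  t=3: active resources = [3, 6], total = 9
  t=4: active resources = [3, 6], total = 9
  t=5: active resources = [3, 6], total = 9
  t=6: active resources = [5], total = 5
  t=7: active resources = [5], total = 5
  t=8: active resources = [5], total = 5
  t=9: active resources = [5], total = 5
  t=10: active resources = [5], total = 5
  t=11: active resources = [5], total = 5
Peak resource demand = 9

9


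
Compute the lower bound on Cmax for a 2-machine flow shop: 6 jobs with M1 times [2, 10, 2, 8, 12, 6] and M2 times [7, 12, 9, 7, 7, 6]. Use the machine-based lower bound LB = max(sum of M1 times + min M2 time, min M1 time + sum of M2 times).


LB1 = sum(M1 times) + min(M2 times) = 40 + 6 = 46
LB2 = min(M1 times) + sum(M2 times) = 2 + 48 = 50
Lower bound = max(LB1, LB2) = max(46, 50) = 50

50


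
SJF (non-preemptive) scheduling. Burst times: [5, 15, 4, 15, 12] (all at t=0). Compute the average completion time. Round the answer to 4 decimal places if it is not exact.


SJF order (ascending): [4, 5, 12, 15, 15]
Completion times:
  Job 1: burst=4, C=4
  Job 2: burst=5, C=9
  Job 3: burst=12, C=21
  Job 4: burst=15, C=36
  Job 5: burst=15, C=51
Average completion = 121/5 = 24.2

24.2


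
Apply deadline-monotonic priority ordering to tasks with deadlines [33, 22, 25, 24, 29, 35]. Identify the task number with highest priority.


Sort tasks by relative deadline (ascending):
  Task 2: deadline = 22
  Task 4: deadline = 24
  Task 3: deadline = 25
  Task 5: deadline = 29
  Task 1: deadline = 33
  Task 6: deadline = 35
Priority order (highest first): [2, 4, 3, 5, 1, 6]
Highest priority task = 2

2


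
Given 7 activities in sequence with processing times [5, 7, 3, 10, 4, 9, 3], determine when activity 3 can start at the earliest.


Activity 3 starts after activities 1 through 2 complete.
Predecessor durations: [5, 7]
ES = 5 + 7 = 12

12


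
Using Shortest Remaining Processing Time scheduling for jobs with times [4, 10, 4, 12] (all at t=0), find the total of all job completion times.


Since all jobs arrive at t=0, SRPT equals SPT ordering.
SPT order: [4, 4, 10, 12]
Completion times:
  Job 1: p=4, C=4
  Job 2: p=4, C=8
  Job 3: p=10, C=18
  Job 4: p=12, C=30
Total completion time = 4 + 8 + 18 + 30 = 60

60


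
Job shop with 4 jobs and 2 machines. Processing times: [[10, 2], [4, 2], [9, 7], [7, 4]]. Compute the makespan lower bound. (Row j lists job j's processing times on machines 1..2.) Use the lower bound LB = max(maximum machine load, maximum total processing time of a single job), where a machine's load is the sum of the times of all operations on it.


Machine loads:
  Machine 1: 10 + 4 + 9 + 7 = 30
  Machine 2: 2 + 2 + 7 + 4 = 15
Max machine load = 30
Job totals:
  Job 1: 12
  Job 2: 6
  Job 3: 16
  Job 4: 11
Max job total = 16
Lower bound = max(30, 16) = 30

30


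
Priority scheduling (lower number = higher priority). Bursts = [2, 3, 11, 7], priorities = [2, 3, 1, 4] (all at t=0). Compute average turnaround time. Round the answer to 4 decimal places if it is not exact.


Sort by priority (ascending = highest first):
Order: [(1, 11), (2, 2), (3, 3), (4, 7)]
Completion times:
  Priority 1, burst=11, C=11
  Priority 2, burst=2, C=13
  Priority 3, burst=3, C=16
  Priority 4, burst=7, C=23
Average turnaround = 63/4 = 15.75

15.75


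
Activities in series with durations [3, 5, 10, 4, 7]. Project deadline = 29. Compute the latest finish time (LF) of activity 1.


LF(activity 1) = deadline - sum of successor durations
Successors: activities 2 through 5 with durations [5, 10, 4, 7]
Sum of successor durations = 26
LF = 29 - 26 = 3

3


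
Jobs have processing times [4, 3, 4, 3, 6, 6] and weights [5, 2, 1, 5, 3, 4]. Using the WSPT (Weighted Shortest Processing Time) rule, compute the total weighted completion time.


Compute p/w ratios and sort ascending (WSPT): [(3, 5), (4, 5), (3, 2), (6, 4), (6, 3), (4, 1)]
Compute weighted completion times:
  Job (p=3,w=5): C=3, w*C=5*3=15
  Job (p=4,w=5): C=7, w*C=5*7=35
  Job (p=3,w=2): C=10, w*C=2*10=20
  Job (p=6,w=4): C=16, w*C=4*16=64
  Job (p=6,w=3): C=22, w*C=3*22=66
  Job (p=4,w=1): C=26, w*C=1*26=26
Total weighted completion time = 226

226


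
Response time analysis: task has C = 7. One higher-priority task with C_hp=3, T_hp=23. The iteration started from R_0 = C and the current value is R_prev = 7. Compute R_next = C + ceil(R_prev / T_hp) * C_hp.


R_next = C + ceil(R_prev / T_hp) * C_hp
ceil(7 / 23) = ceil(0.3043) = 1
Interference = 1 * 3 = 3
R_next = 7 + 3 = 10

10


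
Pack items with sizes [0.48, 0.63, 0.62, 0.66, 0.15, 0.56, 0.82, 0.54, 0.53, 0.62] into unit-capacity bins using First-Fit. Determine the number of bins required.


Place items sequentially using First-Fit:
  Item 0.48 -> new Bin 1
  Item 0.63 -> new Bin 2
  Item 0.62 -> new Bin 3
  Item 0.66 -> new Bin 4
  Item 0.15 -> Bin 1 (now 0.63)
  Item 0.56 -> new Bin 5
  Item 0.82 -> new Bin 6
  Item 0.54 -> new Bin 7
  Item 0.53 -> new Bin 8
  Item 0.62 -> new Bin 9
Total bins used = 9

9


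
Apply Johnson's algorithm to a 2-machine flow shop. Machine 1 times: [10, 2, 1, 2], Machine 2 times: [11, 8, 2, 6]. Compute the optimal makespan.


Apply Johnson's rule:
  Group 1 (a <= b): [(3, 1, 2), (2, 2, 8), (4, 2, 6), (1, 10, 11)]
  Group 2 (a > b): []
Optimal job order: [3, 2, 4, 1]
Schedule:
  Job 3: M1 done at 1, M2 done at 3
  Job 2: M1 done at 3, M2 done at 11
  Job 4: M1 done at 5, M2 done at 17
  Job 1: M1 done at 15, M2 done at 28
Makespan = 28

28


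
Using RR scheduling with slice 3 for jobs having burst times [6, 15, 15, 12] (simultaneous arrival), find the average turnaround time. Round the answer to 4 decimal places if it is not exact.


Time quantum = 3
Execution trace:
  J1 runs 3 units, time = 3
  J2 runs 3 units, time = 6
  J3 runs 3 units, time = 9
  J4 runs 3 units, time = 12
  J1 runs 3 units, time = 15
  J2 runs 3 units, time = 18
  J3 runs 3 units, time = 21
  J4 runs 3 units, time = 24
  J2 runs 3 units, time = 27
  J3 runs 3 units, time = 30
  J4 runs 3 units, time = 33
  J2 runs 3 units, time = 36
  J3 runs 3 units, time = 39
  J4 runs 3 units, time = 42
  J2 runs 3 units, time = 45
  J3 runs 3 units, time = 48
Finish times: [15, 45, 48, 42]
Average turnaround = 150/4 = 37.5

37.5


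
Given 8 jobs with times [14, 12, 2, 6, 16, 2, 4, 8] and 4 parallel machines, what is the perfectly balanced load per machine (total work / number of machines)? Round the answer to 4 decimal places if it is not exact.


Total processing time = 14 + 12 + 2 + 6 + 16 + 2 + 4 + 8 = 64
Number of machines = 4
Ideal balanced load = 64 / 4 = 16.0

16.0


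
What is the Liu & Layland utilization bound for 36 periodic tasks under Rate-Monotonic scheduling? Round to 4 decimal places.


Compute 2^(1/36) = 1.0194406437
Subtract 1: 1.0194406437 - 1 = 0.0194406437
Multiply by n: 36 * 0.0194406437 = 0.6998631732
Round to 4 dp: 0.6999

0.6999


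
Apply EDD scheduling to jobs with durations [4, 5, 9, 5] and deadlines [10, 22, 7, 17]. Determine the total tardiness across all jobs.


Sort by due date (EDD order): [(9, 7), (4, 10), (5, 17), (5, 22)]
Compute completion times and tardiness:
  Job 1: p=9, d=7, C=9, tardiness=max(0,9-7)=2
  Job 2: p=4, d=10, C=13, tardiness=max(0,13-10)=3
  Job 3: p=5, d=17, C=18, tardiness=max(0,18-17)=1
  Job 4: p=5, d=22, C=23, tardiness=max(0,23-22)=1
Total tardiness = 7

7


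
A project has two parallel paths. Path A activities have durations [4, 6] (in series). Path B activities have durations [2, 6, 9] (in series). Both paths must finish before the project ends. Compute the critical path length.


Path A total = 4 + 6 = 10
Path B total = 2 + 6 + 9 = 17
Critical path = longest path = max(10, 17) = 17

17


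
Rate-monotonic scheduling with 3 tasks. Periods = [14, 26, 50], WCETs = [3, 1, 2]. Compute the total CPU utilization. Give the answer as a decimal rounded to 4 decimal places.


Compute individual utilizations (exact fractions):
  Task 1: C/T = 3/14 (approx. 0.2143)
  Task 2: C/T = 1/26 (approx. 0.0385)
  Task 3: C/T = 2/50 = 1/25 (approx. 0.04)
Total utilization U = 3/14 + 1/26 + 1/25 = 666/2275
Rounded to 4 decimal places: U = 0.2927
RM (Liu & Layland) bound for 3 tasks = 0.779763; compare with U = 666/2275 (approx. 0.292747)
U <= bound, so schedulable by RM sufficient condition.

0.2927


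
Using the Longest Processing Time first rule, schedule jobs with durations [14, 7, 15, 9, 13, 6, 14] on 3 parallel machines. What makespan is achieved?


Sort jobs in decreasing order (LPT): [15, 14, 14, 13, 9, 7, 6]
Assign each job to the least loaded machine:
  Machine 1: jobs [15, 7, 6], load = 28
  Machine 2: jobs [14, 13], load = 27
  Machine 3: jobs [14, 9], load = 23
Makespan = max load = 28

28


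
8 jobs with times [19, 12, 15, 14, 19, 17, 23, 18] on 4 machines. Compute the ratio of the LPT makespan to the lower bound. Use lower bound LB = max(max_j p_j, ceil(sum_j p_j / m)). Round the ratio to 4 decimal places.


LPT order: [23, 19, 19, 18, 17, 15, 14, 12]
Machine loads after assignment: [35, 34, 33, 35]
LPT makespan = 35
Lower bound = max(max_job, ceil(total/4)) = max(23, 35) = 35
Ratio = 35 / 35 = 1.0

1.0


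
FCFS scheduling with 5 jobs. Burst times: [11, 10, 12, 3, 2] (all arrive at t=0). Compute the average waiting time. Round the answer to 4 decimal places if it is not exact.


FCFS order (as given): [11, 10, 12, 3, 2]
Waiting times:
  Job 1: wait = 0
  Job 2: wait = 11
  Job 3: wait = 21
  Job 4: wait = 33
  Job 5: wait = 36
Sum of waiting times = 101
Average waiting time = 101/5 = 20.2

20.2


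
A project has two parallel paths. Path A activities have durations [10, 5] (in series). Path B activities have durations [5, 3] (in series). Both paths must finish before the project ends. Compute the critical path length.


Path A total = 10 + 5 = 15
Path B total = 5 + 3 = 8
Critical path = longest path = max(15, 8) = 15

15


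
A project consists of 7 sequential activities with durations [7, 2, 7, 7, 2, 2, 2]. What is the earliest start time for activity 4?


Activity 4 starts after activities 1 through 3 complete.
Predecessor durations: [7, 2, 7]
ES = 7 + 2 + 7 = 16

16


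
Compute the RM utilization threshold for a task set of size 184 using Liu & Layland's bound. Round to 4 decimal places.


Compute 2^(1/184) = 1.0037742087
Subtract 1: 1.0037742087 - 1 = 0.0037742087
Multiply by n: 184 * 0.0037742087 = 0.6944544008
Round to 4 dp: 0.6945

0.6945


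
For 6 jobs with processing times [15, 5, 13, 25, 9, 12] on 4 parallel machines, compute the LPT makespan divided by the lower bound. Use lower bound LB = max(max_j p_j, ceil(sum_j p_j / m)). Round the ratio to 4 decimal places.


LPT order: [25, 15, 13, 12, 9, 5]
Machine loads after assignment: [25, 15, 18, 21]
LPT makespan = 25
Lower bound = max(max_job, ceil(total/4)) = max(25, 20) = 25
Ratio = 25 / 25 = 1.0

1.0


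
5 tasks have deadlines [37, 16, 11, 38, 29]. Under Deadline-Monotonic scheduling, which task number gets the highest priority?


Sort tasks by relative deadline (ascending):
  Task 3: deadline = 11
  Task 2: deadline = 16
  Task 5: deadline = 29
  Task 1: deadline = 37
  Task 4: deadline = 38
Priority order (highest first): [3, 2, 5, 1, 4]
Highest priority task = 3

3


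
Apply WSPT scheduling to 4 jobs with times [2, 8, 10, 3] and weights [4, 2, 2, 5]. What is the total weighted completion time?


Compute p/w ratios and sort ascending (WSPT): [(2, 4), (3, 5), (8, 2), (10, 2)]
Compute weighted completion times:
  Job (p=2,w=4): C=2, w*C=4*2=8
  Job (p=3,w=5): C=5, w*C=5*5=25
  Job (p=8,w=2): C=13, w*C=2*13=26
  Job (p=10,w=2): C=23, w*C=2*23=46
Total weighted completion time = 105

105


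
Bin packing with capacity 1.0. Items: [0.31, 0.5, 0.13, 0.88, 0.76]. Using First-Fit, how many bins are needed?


Place items sequentially using First-Fit:
  Item 0.31 -> new Bin 1
  Item 0.5 -> Bin 1 (now 0.81)
  Item 0.13 -> Bin 1 (now 0.94)
  Item 0.88 -> new Bin 2
  Item 0.76 -> new Bin 3
Total bins used = 3

3


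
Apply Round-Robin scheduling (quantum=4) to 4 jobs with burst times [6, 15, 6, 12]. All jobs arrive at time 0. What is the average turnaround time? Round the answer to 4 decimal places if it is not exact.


Time quantum = 4
Execution trace:
  J1 runs 4 units, time = 4
  J2 runs 4 units, time = 8
  J3 runs 4 units, time = 12
  J4 runs 4 units, time = 16
  J1 runs 2 units, time = 18
  J2 runs 4 units, time = 22
  J3 runs 2 units, time = 24
  J4 runs 4 units, time = 28
  J2 runs 4 units, time = 32
  J4 runs 4 units, time = 36
  J2 runs 3 units, time = 39
Finish times: [18, 39, 24, 36]
Average turnaround = 117/4 = 29.25

29.25


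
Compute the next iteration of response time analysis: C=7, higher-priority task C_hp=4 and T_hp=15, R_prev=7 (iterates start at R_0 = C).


R_next = C + ceil(R_prev / T_hp) * C_hp
ceil(7 / 15) = ceil(0.4667) = 1
Interference = 1 * 4 = 4
R_next = 7 + 4 = 11

11


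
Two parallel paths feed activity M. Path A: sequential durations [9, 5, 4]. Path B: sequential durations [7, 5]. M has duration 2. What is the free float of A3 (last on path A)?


ES(A3) = sum of predecessors on chain A = 14
EF(A3) = ES + duration = 14 + 4 = 18
Successor of A3 is M. ES(M) = max(sum(A), sum(B)) = max(18, 12) = 18
Free float = ES(successor) - EF(current) = 18 - 18 = 0

0


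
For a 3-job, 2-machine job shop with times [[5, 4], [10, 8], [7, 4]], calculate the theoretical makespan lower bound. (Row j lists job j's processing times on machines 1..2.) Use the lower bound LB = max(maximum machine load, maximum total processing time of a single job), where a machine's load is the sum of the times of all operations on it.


Machine loads:
  Machine 1: 5 + 10 + 7 = 22
  Machine 2: 4 + 8 + 4 = 16
Max machine load = 22
Job totals:
  Job 1: 9
  Job 2: 18
  Job 3: 11
Max job total = 18
Lower bound = max(22, 18) = 22

22


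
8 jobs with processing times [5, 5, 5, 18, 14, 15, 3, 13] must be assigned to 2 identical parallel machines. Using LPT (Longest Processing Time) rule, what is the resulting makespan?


Sort jobs in decreasing order (LPT): [18, 15, 14, 13, 5, 5, 5, 3]
Assign each job to the least loaded machine:
  Machine 1: jobs [18, 13, 5, 3], load = 39
  Machine 2: jobs [15, 14, 5, 5], load = 39
Makespan = max load = 39

39


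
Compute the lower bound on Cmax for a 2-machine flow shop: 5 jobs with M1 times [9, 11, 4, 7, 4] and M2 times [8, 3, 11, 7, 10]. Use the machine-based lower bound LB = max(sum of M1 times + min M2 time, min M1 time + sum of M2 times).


LB1 = sum(M1 times) + min(M2 times) = 35 + 3 = 38
LB2 = min(M1 times) + sum(M2 times) = 4 + 39 = 43
Lower bound = max(LB1, LB2) = max(38, 43) = 43

43


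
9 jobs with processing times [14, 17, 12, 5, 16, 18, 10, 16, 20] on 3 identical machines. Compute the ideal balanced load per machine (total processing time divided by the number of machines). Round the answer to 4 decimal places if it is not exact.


Total processing time = 14 + 17 + 12 + 5 + 16 + 18 + 10 + 16 + 20 = 128
Number of machines = 3
Ideal balanced load = 128 / 3 = 42.6667

42.6667
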